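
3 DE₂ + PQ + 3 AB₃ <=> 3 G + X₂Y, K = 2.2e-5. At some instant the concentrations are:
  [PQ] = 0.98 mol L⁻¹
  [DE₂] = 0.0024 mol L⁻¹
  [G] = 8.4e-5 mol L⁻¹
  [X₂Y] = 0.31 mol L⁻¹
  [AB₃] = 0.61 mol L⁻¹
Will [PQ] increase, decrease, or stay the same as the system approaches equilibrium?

Q = [G]³·[X₂Y] / ([DE₂]³·[PQ]·[AB₃]³) = (8.4e-5)³·(0.31) / ((0.0024)³·(0.98)·(0.61)³) = 6.0e-5
Q = 6.0e-5 > K = 2.2e-5: net reverse reaction.
PQ is a reactant, so it increases.

increase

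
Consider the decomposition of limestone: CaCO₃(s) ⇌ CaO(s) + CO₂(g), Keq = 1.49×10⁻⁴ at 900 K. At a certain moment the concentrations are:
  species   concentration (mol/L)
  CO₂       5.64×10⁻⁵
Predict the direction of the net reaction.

(CaCO₃, CaO are pure solids — omitted from Q.)
Q = [CO₂] = 5.64×10⁻⁵
Q = 5.64×10⁻⁵ < Keq = 1.49×10⁻⁴, so the forward reaction proceeds.

toward products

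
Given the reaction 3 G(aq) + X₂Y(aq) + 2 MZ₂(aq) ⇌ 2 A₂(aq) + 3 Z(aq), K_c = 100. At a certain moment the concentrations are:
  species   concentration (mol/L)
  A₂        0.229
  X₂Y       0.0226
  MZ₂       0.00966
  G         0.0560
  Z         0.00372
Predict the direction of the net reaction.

Q_c = [A₂]²·[Z]³ / ([G]³·[X₂Y]·[MZ₂]²) = (0.229)²·(0.00372)³ / ((0.0560)³·(0.0226)·(0.00966)²) = 7.29
Q_c = 7.29 < K_c = 100, so the forward reaction proceeds.

to the right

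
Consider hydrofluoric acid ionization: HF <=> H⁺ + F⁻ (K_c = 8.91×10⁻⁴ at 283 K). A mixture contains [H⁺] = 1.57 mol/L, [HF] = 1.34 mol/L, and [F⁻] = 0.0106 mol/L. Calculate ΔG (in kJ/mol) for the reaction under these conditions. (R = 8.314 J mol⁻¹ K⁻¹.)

ΔG = 6.20 kJ/mol

Q_c = [H⁺]·[F⁻] / [HF] = (1.57)·(0.0106) / (1.34) = 0.0124
ΔG = RT ln(Q_c/K_c) = (8.314 J mol⁻¹ K⁻¹)(283 K) × ln(0.0124/8.91×10⁻⁴)
   = (2.353 kJ/mol)(2.633) = 6.20 kJ/mol
ΔG > 0, so the forward reaction is non-spontaneous (proceeds in reverse).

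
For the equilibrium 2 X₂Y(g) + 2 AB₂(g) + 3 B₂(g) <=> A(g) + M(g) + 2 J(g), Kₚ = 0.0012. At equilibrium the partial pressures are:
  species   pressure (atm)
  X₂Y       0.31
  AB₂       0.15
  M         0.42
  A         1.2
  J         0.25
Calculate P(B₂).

P(B₂) = 23 atm

At equilibrium, Kₚ = P(A)·P(M)·P(J)² / (P(X₂Y)²·P(AB₂)²·P(B₂)³) = 0.0012.
(1.2)·(0.42)·(0.25)² / ((0.31)²·(0.15)²·(P(B₂))³) = 0.0012
P(B₂)³ = 12100 ⇒ P(B₂) = 23 atm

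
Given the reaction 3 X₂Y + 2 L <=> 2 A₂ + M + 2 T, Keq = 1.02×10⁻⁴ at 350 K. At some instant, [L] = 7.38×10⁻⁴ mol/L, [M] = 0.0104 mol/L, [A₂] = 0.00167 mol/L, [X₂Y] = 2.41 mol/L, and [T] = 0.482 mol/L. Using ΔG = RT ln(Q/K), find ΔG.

ΔG = 6.28 kJ/mol

Q = [A₂]²·[M]·[T]² / ([X₂Y]³·[L]²) = (0.00167)²·(0.0104)·(0.482)² / ((2.41)³·(7.38×10⁻⁴)²) = 8.84×10⁻⁴
ΔG = RT ln(Q/Keq) = (8.314 J mol⁻¹ K⁻¹)(350 K) × ln(8.84×10⁻⁴/1.02×10⁻⁴)
   = (2.910 kJ/mol)(2.159) = 6.28 kJ/mol
ΔG > 0, so the forward reaction is non-spontaneous (proceeds in reverse).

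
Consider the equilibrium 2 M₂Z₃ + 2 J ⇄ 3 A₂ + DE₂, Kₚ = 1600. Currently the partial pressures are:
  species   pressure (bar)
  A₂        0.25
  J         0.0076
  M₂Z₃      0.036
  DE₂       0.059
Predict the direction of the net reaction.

Qₚ = P(A₂)³·P(DE₂) / (P(M₂Z₃)²·P(J)²) = (0.25)³·(0.059) / ((0.036)²·(0.0076)²) = 12000
Qₚ = 12000 > Kₚ = 1600, so the reverse reaction proceeds.

to the left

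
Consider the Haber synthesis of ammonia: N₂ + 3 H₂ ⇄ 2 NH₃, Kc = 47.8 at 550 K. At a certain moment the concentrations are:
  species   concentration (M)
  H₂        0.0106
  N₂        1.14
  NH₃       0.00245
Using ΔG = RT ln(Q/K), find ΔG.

ΔG = -10.9 kJ/mol

Qc = [NH₃]² / ([N₂]·[H₂]³) = (0.00245)² / ((1.14)·(0.0106)³) = 4.42
ΔG = RT ln(Qc/Kc) = (8.314 J mol⁻¹ K⁻¹)(550 K) × ln(4.42/47.8)
   = (4.573 kJ/mol)(-2.381) = -10.9 kJ/mol
ΔG < 0, so the forward reaction is spontaneous (proceeds forward).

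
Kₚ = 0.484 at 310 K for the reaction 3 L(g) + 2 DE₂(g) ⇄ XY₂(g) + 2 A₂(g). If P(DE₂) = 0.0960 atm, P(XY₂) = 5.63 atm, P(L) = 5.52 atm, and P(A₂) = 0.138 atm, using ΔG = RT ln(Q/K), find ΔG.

ΔG = -5.01 kJ/mol

Qₚ = P(XY₂)·P(A₂)² / (P(L)³·P(DE₂)²) = (5.63)·(0.138)² / ((5.52)³·(0.0960)²) = 0.0692
ΔG = RT ln(Qₚ/Kₚ) = (8.314 J mol⁻¹ K⁻¹)(310 K) × ln(0.0692/0.484)
   = (2.577 kJ/mol)(-1.945) = -5.01 kJ/mol
ΔG < 0, so the forward reaction is spontaneous (proceeds forward).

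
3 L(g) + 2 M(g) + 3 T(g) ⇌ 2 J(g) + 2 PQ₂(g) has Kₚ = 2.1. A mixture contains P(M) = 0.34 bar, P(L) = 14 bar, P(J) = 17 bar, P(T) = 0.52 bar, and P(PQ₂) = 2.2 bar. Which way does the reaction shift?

to the left

Qₚ = P(J)²·P(PQ₂)² / (P(L)³·P(M)²·P(T)³) = (17)²·(2.2)² / ((14)³·(0.34)²·(0.52)³) = 31
Qₚ = 31 > Kₚ = 2.1, so the reverse reaction proceeds.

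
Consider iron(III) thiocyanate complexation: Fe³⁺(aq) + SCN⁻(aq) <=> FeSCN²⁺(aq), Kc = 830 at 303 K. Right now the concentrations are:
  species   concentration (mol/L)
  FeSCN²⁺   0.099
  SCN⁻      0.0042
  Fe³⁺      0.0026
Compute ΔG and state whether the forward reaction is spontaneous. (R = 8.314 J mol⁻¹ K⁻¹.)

ΔG = 6.02 kJ/mol; the forward reaction is non-spontaneous

Qc = [FeSCN²⁺] / ([Fe³⁺]·[SCN⁻]) = (0.099) / ((0.0026)·(0.0042)) = 9070
ΔG = RT ln(Qc/Kc) = (8.314 J mol⁻¹ K⁻¹)(303 K) × ln(9070/830)
   = (2.519 kJ/mol)(2.391) = 6.02 kJ/mol
ΔG > 0, so the forward reaction is non-spontaneous (proceeds in reverse).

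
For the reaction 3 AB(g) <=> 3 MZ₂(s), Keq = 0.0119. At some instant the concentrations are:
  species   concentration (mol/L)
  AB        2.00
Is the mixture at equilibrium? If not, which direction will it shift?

(MZ₂ is a pure solid — omitted from Q.)
Q = 1 / [AB]³ = 1 / (2.00)³ = 0.125
Q = 0.125 > Keq = 0.0119: net reverse reaction.

no; Q > K, reaction proceeds in reverse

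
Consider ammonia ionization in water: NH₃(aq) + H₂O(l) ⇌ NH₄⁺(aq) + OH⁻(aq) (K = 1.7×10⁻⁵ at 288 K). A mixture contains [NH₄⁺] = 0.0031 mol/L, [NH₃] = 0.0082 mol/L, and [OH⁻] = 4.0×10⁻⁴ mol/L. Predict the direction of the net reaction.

(H₂O is a pure liquid — omitted from Q.)
Q = [NH₄⁺]·[OH⁻] / [NH₃] = (0.0031)·(4.0×10⁻⁴) / (0.0082) = 1.5×10⁻⁴
Q = 1.5×10⁻⁴ > K = 1.7×10⁻⁵, so the reverse reaction proceeds.

to the left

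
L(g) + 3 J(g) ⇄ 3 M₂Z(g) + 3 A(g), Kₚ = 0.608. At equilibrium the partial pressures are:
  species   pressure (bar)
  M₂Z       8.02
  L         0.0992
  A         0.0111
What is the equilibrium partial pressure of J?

At equilibrium, Kₚ = P(M₂Z)³·P(A)³ / (P(L)·P(J)³) = 0.608.
(8.02)³·(0.0111)³ / ((0.0992)·(P(J))³) = 0.608
P(J)³ = 0.0117 ⇒ P(J) = 0.227 bar

P(J) = 0.227 bar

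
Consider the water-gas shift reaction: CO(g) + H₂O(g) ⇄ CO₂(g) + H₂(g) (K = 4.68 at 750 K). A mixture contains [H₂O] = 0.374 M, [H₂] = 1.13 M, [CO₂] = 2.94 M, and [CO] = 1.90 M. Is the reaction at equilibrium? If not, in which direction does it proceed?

at equilibrium

Q = [CO₂]·[H₂] / ([CO]·[H₂O]) = (2.94)·(1.13) / ((1.90)·(0.374)) = 4.68
Q = 4.68 = K, so the system is already at equilibrium.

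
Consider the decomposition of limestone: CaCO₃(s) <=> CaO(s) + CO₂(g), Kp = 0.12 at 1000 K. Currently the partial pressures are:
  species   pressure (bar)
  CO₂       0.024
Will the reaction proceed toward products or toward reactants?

(CaCO₃, CaO are pure solids — omitted from Qp.)
Qp = P(CO₂) = 0.024
Qp = 0.024 < Kp = 0.12, so the forward reaction proceeds.

to the right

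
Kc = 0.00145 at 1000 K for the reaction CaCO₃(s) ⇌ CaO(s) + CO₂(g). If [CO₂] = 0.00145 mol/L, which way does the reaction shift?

no net change (already at equilibrium)

(CaCO₃, CaO are pure solids — omitted from Qc.)
Qc = [CO₂] = 0.00145
Qc = 0.00145 = Kc, so the system is already at equilibrium.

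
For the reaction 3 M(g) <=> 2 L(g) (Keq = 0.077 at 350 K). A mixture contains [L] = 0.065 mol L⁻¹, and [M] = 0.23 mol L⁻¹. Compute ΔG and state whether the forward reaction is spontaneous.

ΔG = 4.38 kJ/mol; the forward reaction is non-spontaneous

Q = [L]² / [M]³ = (0.065)² / (0.23)³ = 0.347
ΔG = RT ln(Q/Keq) = (8.314 J mol⁻¹ K⁻¹)(350 K) × ln(0.347/0.077)
   = (2.910 kJ/mol)(1.506) = 4.38 kJ/mol
ΔG > 0, so the forward reaction is non-spontaneous (proceeds in reverse).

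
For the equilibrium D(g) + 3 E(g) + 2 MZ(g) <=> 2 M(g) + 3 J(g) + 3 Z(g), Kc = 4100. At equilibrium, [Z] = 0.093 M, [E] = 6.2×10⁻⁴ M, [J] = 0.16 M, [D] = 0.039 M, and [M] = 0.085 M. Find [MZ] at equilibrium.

[MZ] = 0.79 M

At equilibrium, Kc = [M]²·[J]³·[Z]³ / ([D]·[E]³·[MZ]²) = 4100.
(0.085)²·(0.16)³·(0.093)³ / ((0.039)·(6.2×10⁻⁴)³·([MZ])²) = 4100
[MZ]² = 0.625 ⇒ [MZ] = 0.79 M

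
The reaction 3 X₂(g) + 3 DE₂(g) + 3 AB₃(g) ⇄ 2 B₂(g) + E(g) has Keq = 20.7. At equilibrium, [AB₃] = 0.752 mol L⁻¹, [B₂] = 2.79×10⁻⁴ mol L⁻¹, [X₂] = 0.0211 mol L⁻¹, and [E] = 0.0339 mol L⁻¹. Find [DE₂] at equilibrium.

[DE₂] = 0.0317 mol L⁻¹

At equilibrium, Keq = [B₂]²·[E] / ([X₂]³·[DE₂]³·[AB₃]³) = 20.7.
(2.79×10⁻⁴)²·(0.0339) / ((0.0211)³·([DE₂])³·(0.752)³) = 20.7
[DE₂]³ = 3.19×10⁻⁵ ⇒ [DE₂] = 0.0317 mol L⁻¹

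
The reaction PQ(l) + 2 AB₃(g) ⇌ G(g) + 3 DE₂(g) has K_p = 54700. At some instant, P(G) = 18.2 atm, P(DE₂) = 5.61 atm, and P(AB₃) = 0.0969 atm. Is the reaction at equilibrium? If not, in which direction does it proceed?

(PQ is a pure liquid — omitted from Q_p.)
Q_p = P(G)·P(DE₂)³ / P(AB₃)² = (18.2)·(5.61)³ / (0.0969)² = 3.42×10⁵
Q_p = 3.42×10⁵ > K_p = 54700, so the reverse reaction proceeds.

in the reverse direction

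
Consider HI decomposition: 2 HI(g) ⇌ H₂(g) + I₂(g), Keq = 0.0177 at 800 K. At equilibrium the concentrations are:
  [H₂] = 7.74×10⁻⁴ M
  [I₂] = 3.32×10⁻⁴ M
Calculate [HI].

[HI] = 0.00381 M

At equilibrium, Keq = [H₂]·[I₂] / [HI]² = 0.0177.
(7.74×10⁻⁴)·(3.32×10⁻⁴) / ([HI])² = 0.0177
[HI]² = 1.45×10⁻⁵ ⇒ [HI] = 0.00381 M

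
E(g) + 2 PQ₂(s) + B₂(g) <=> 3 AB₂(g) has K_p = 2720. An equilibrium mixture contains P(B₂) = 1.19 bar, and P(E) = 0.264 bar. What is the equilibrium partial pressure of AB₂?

(PQ₂ is a pure solid — omitted from K_p.)
At equilibrium, K_p = P(AB₂)³ / (P(E)·P(B₂)) = 2720.
(P(AB₂))³ / ((0.264)·(1.19)) = 2720
P(AB₂)³ = 855 ⇒ P(AB₂) = 9.49 bar

P(AB₂) = 9.49 bar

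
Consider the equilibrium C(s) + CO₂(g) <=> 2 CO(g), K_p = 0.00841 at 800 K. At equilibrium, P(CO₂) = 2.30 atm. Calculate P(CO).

(C is a pure solid — omitted from K_p.)
At equilibrium, K_p = P(CO)² / P(CO₂) = 0.00841.
(P(CO))² / (2.30) = 0.00841
P(CO)² = 0.0193 ⇒ P(CO) = 0.139 atm

P(CO) = 0.139 atm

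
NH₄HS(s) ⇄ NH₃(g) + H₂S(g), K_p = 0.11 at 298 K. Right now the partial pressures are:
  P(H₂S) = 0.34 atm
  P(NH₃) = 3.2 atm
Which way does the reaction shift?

to the left

(NH₄HS is a pure solid — omitted from Q_p.)
Q_p = P(NH₃)·P(H₂S) = (3.2)·(0.34) = 1.1
Q_p = 1.1 > K_p = 0.11, so the reverse reaction proceeds.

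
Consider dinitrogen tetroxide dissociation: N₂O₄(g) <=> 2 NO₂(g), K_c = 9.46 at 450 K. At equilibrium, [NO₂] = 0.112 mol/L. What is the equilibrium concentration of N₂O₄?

At equilibrium, K_c = [NO₂]² / [N₂O₄] = 9.46.
(0.112)² / ([N₂O₄]) = 9.46
[N₂O₄] = 0.00133 mol/L

[N₂O₄] = 0.00133 mol/L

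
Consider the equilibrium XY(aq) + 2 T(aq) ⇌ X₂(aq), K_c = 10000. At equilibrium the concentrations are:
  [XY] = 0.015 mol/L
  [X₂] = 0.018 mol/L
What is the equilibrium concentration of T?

At equilibrium, K_c = [X₂] / ([XY]·[T]²) = 10000.
(0.018) / ((0.015)·([T])²) = 10000
[T]² = 1.20×10⁻⁴ ⇒ [T] = 0.011 mol/L

[T] = 0.011 mol/L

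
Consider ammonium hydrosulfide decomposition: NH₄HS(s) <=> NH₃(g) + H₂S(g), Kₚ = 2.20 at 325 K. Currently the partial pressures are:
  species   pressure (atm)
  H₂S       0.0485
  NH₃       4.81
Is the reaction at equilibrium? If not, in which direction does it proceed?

toward products

(NH₄HS is a pure solid — omitted from Qₚ.)
Qₚ = P(NH₃)·P(H₂S) = (4.81)·(0.0485) = 0.233
Qₚ = 0.233 < Kₚ = 2.20, so the forward reaction proceeds.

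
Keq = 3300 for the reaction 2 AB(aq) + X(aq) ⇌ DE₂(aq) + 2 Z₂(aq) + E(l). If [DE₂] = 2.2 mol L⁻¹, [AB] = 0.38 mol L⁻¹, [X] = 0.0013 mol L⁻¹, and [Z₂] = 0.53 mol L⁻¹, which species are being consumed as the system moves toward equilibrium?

(E is a pure liquid — omitted from Q.)
Q = [DE₂]·[Z₂]² / ([AB]²·[X]) = (2.2)·(0.53)² / ((0.38)²·(0.0013)) = 3300
Q = 3300 = Keq; the system is at equilibrium.

none (at equilibrium)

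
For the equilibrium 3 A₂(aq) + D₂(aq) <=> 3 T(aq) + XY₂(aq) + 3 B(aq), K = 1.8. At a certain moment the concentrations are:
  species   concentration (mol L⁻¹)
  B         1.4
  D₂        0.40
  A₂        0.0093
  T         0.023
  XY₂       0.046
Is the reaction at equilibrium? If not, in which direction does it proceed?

Q = [T]³·[XY₂]·[B]³ / ([A₂]³·[D₂]) = (0.023)³·(0.046)·(1.4)³ / ((0.0093)³·(0.40)) = 4.8
Q = 4.8 > K = 1.8, so the reverse reaction proceeds.

in the reverse direction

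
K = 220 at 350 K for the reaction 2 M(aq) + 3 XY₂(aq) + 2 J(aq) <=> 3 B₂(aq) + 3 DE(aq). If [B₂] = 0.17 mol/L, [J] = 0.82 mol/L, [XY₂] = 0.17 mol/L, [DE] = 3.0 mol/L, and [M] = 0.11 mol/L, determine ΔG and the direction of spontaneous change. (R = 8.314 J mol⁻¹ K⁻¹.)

Q = [B₂]³·[DE]³ / ([M]²·[XY₂]³·[J]²) = (0.17)³·(3.0)³ / ((0.11)²·(0.17)³·(0.82)²) = 3320
ΔG = RT ln(Q/K) = (8.314 J mol⁻¹ K⁻¹)(350 K) × ln(3320/220)
   = (2.910 kJ/mol)(2.714) = 7.90 kJ/mol
ΔG > 0, so the forward reaction is non-spontaneous (proceeds in reverse).

ΔG = 7.90 kJ/mol; the forward reaction is non-spontaneous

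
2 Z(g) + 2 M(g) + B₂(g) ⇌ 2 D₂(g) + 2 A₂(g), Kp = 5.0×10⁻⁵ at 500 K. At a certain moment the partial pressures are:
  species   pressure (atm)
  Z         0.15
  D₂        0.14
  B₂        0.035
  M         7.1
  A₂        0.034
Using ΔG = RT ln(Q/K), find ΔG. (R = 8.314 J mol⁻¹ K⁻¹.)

ΔG = 10.1 kJ/mol

Qp = P(D₂)²·P(A₂)² / (P(Z)²·P(M)²·P(B₂)) = (0.14)²·(0.034)² / ((0.15)²·(7.1)²·(0.035)) = 5.71×10⁻⁴
ΔG = RT ln(Qp/Kp) = (8.314 J mol⁻¹ K⁻¹)(500 K) × ln(5.71×10⁻⁴/5.0×10⁻⁵)
   = (4.157 kJ/mol)(2.435) = 10.1 kJ/mol
ΔG > 0, so the forward reaction is non-spontaneous (proceeds in reverse).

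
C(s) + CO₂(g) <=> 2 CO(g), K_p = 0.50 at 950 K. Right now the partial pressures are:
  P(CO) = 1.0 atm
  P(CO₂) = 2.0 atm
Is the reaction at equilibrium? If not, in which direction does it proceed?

neither direction; the system is at equilibrium

(C is a pure solid — omitted from Q_p.)
Q_p = P(CO)² / P(CO₂) = (1.0)² / (2.0) = 0.50
Q_p = 0.50 = K_p, so the system is already at equilibrium.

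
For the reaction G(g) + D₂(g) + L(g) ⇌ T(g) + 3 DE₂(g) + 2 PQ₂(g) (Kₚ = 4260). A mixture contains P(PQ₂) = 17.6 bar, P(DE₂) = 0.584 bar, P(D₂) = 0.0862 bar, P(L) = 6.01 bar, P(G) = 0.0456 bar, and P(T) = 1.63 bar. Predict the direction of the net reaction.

no net change (already at equilibrium)

Qₚ = P(T)·P(DE₂)³·P(PQ₂)² / (P(G)·P(D₂)·P(L)) = (1.63)·(0.584)³·(17.6)² / ((0.0456)·(0.0862)·(6.01)) = 4260
Qₚ = 4260 = Kₚ, so the system is already at equilibrium.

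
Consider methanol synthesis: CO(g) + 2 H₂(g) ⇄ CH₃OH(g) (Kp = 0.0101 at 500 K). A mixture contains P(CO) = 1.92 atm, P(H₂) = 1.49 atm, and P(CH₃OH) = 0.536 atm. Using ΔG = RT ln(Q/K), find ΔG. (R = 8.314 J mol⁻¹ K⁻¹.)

ΔG = 10.5 kJ/mol

Qp = P(CH₃OH) / (P(CO)·P(H₂)²) = (0.536) / ((1.92)·(1.49)²) = 0.126
ΔG = RT ln(Qp/Kp) = (8.314 J mol⁻¹ K⁻¹)(500 K) × ln(0.126/0.0101)
   = (4.157 kJ/mol)(2.524) = 10.5 kJ/mol
ΔG > 0, so the forward reaction is non-spontaneous (proceeds in reverse).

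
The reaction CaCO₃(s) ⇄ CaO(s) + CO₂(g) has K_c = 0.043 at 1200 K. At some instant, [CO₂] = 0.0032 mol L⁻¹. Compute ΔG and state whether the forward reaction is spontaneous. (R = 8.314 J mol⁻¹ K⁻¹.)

(CaCO₃, CaO are pure solids — omitted from Q_c.)
Q_c = [CO₂] = 0.00320
ΔG = RT ln(Q_c/K_c) = (8.314 J mol⁻¹ K⁻¹)(1200 K) × ln(0.00320/0.043)
   = (9.977 kJ/mol)(-2.598) = -25.9 kJ/mol
ΔG < 0, so the forward reaction is spontaneous (proceeds forward).

ΔG = -25.9 kJ/mol; the forward reaction is spontaneous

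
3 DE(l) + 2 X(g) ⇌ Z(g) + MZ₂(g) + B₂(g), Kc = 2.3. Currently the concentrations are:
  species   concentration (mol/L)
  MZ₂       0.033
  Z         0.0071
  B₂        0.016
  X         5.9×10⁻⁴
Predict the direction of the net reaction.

(DE is a pure liquid — omitted from Qc.)
Qc = [Z]·[MZ₂]·[B₂] / [X]² = (0.0071)·(0.033)·(0.016) / (5.9×10⁻⁴)² = 11
Qc = 11 > Kc = 2.3, so the reverse reaction proceeds.

reverse (toward reactants)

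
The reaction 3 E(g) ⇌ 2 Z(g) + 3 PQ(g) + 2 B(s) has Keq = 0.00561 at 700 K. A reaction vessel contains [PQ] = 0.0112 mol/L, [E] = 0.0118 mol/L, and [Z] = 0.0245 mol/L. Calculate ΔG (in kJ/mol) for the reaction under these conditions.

ΔG = -13.9 kJ/mol

(B is a pure solid — omitted from Q.)
Q = [Z]²·[PQ]³ / [E]³ = (0.0245)²·(0.0112)³ / (0.0118)³ = 5.13e-4
ΔG = RT ln(Q/Keq) = (8.314 J mol⁻¹ K⁻¹)(700 K) × ln(5.13e-4/0.00561)
   = (5.820 kJ/mol)(-2.392) = -13.9 kJ/mol
ΔG < 0, so the forward reaction is spontaneous (proceeds forward).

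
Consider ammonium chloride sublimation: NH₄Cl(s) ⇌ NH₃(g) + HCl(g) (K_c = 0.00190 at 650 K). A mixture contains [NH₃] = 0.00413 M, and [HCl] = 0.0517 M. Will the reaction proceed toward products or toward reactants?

(NH₄Cl is a pure solid — omitted from Q_c.)
Q_c = [NH₃]·[HCl] = (0.00413)·(0.0517) = 2.14×10⁻⁴
Q_c = 2.14×10⁻⁴ < K_c = 0.00190, so the forward reaction proceeds.

in the forward direction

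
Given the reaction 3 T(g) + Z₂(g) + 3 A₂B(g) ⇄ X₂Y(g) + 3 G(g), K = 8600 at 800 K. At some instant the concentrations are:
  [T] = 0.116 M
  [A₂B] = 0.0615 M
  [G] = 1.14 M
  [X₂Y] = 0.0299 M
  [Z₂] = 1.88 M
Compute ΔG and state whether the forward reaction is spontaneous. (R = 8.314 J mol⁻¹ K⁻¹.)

ΔG = 13.4 kJ/mol; the forward reaction is non-spontaneous

Q = [X₂Y]·[G]³ / ([T]³·[Z₂]·[A₂B]³) = (0.0299)·(1.14)³ / ((0.116)³·(1.88)·(0.0615)³) = 64900
ΔG = RT ln(Q/K) = (8.314 J mol⁻¹ K⁻¹)(800 K) × ln(64900/8600)
   = (6.651 kJ/mol)(2.021) = 13.4 kJ/mol
ΔG > 0, so the forward reaction is non-spontaneous (proceeds in reverse).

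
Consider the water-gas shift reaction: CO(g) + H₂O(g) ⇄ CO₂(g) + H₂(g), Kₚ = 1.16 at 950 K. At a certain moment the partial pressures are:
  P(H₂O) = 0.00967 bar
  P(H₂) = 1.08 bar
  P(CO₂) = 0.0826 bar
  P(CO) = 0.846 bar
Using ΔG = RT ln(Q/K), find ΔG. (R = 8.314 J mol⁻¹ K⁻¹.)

Qₚ = P(CO₂)·P(H₂) / (P(CO)·P(H₂O)) = (0.0826)·(1.08) / ((0.846)·(0.00967)) = 10.9
ΔG = RT ln(Qₚ/Kₚ) = (8.314 J mol⁻¹ K⁻¹)(950 K) × ln(10.9/1.16)
   = (7.898 kJ/mol)(2.240) = 17.7 kJ/mol
ΔG > 0, so the forward reaction is non-spontaneous (proceeds in reverse).

ΔG = 17.7 kJ/mol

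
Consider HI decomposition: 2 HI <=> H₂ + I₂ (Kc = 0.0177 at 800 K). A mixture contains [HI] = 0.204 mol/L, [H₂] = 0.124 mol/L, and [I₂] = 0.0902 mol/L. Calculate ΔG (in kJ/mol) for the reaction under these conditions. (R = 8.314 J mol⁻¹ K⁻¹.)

Qc = [H₂]·[I₂] / [HI]² = (0.124)·(0.0902) / (0.204)² = 0.269
ΔG = RT ln(Qc/Kc) = (8.314 J mol⁻¹ K⁻¹)(800 K) × ln(0.269/0.0177)
   = (6.651 kJ/mol)(2.721) = 18.1 kJ/mol
ΔG > 0, so the forward reaction is non-spontaneous (proceeds in reverse).

ΔG = 18.1 kJ/mol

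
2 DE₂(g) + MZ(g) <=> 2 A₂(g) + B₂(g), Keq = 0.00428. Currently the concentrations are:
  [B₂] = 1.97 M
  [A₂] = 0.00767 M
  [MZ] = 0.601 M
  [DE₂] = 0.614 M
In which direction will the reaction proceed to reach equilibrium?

Q = [A₂]²·[B₂] / ([DE₂]²·[MZ]) = (0.00767)²·(1.97) / ((0.614)²·(0.601)) = 5.12e-4
Q = 5.12e-4 < Keq = 0.00428, so the forward reaction proceeds.

toward products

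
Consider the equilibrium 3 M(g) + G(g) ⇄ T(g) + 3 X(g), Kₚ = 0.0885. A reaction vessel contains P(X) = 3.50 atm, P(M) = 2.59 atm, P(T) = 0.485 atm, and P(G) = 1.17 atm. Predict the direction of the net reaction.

toward reactants

Qₚ = P(T)·P(X)³ / (P(M)³·P(G)) = (0.485)·(3.50)³ / ((2.59)³·(1.17)) = 1.02
Qₚ = 1.02 > Kₚ = 0.0885, so the reverse reaction proceeds.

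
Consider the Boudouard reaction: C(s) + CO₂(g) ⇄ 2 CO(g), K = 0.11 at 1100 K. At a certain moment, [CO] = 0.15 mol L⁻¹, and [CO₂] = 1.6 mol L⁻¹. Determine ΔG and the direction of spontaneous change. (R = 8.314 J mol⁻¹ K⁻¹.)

ΔG = -18.8 kJ/mol; the forward reaction is spontaneous

(C is a pure solid — omitted from Q.)
Q = [CO]² / [CO₂] = (0.15)² / (1.6) = 0.0141
ΔG = RT ln(Q/K) = (8.314 J mol⁻¹ K⁻¹)(1100 K) × ln(0.0141/0.11)
   = (9.145 kJ/mol)(-2.054) = -18.8 kJ/mol
ΔG < 0, so the forward reaction is spontaneous (proceeds forward).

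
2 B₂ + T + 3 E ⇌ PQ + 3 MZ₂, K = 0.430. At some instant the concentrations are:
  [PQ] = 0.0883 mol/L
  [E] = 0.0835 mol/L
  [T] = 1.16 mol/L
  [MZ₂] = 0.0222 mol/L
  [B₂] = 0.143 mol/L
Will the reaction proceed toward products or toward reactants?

to the right

Q = [PQ]·[MZ₂]³ / ([B₂]²·[T]·[E]³) = (0.0883)·(0.0222)³ / ((0.143)²·(1.16)·(0.0835)³) = 0.0700
Q = 0.0700 < K = 0.430, so the forward reaction proceeds.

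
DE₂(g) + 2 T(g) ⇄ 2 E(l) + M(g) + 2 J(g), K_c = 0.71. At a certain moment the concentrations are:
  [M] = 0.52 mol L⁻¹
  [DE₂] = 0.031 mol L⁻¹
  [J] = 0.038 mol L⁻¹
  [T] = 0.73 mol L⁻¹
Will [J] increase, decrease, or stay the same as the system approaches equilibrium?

(E is a pure liquid — omitted from Q_c.)
Q_c = [M]·[J]² / ([DE₂]·[T]²) = (0.52)·(0.038)² / ((0.031)·(0.73)²) = 0.045
Q_c = 0.045 < K_c = 0.71: net forward reaction.
J is a product, so it increases.

increase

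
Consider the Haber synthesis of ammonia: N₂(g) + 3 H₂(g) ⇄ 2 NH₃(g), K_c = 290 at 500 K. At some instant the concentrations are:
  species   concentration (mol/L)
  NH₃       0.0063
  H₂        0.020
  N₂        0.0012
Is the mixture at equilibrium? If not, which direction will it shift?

Q_c = [NH₃]² / ([N₂]·[H₂]³) = (0.0063)² / ((0.0012)·(0.020)³) = 4100
Q_c = 4100 > K_c = 290: net reverse reaction.

no; Q > K, reaction proceeds in reverse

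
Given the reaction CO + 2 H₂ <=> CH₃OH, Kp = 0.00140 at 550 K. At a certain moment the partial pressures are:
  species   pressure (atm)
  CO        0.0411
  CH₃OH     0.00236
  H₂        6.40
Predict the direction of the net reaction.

neither direction; the system is at equilibrium

Qp = P(CH₃OH) / (P(CO)·P(H₂)²) = (0.00236) / ((0.0411)·(6.40)²) = 0.00140
Qp = 0.00140 = Kp, so the system is already at equilibrium.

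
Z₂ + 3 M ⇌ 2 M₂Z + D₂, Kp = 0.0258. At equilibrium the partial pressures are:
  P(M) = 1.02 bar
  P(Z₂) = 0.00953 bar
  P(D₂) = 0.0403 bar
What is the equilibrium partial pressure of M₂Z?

P(M₂Z) = 0.0805 bar

At equilibrium, Kp = P(M₂Z)²·P(D₂) / (P(Z₂)·P(M)³) = 0.0258.
(P(M₂Z))²·(0.0403) / ((0.00953)·(1.02)³) = 0.0258
P(M₂Z)² = 0.00647 ⇒ P(M₂Z) = 0.0805 bar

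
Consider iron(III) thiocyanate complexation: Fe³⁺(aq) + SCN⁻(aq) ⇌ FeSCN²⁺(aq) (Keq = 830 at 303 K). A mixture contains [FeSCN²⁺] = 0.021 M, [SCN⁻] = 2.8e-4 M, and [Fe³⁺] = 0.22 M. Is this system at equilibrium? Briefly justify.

Q = [FeSCN²⁺] / ([Fe³⁺]·[SCN⁻]) = (0.021) / ((0.22)·(2.8e-4)) = 340
Q = 340 < Keq = 830: net forward reaction.

no; Q < K, reaction proceeds forward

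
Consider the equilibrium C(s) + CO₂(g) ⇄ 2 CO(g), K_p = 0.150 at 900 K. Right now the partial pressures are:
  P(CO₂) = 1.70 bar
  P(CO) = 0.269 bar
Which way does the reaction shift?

(C is a pure solid — omitted from Q_p.)
Q_p = P(CO)² / P(CO₂) = (0.269)² / (1.70) = 0.0426
Q_p = 0.0426 < K_p = 0.150, so the forward reaction proceeds.

in the forward direction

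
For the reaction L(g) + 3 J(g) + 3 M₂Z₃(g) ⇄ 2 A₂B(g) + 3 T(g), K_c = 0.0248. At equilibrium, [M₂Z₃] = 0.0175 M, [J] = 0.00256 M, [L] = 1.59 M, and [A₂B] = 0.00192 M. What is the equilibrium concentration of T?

[T] = 9.87e-4 M

At equilibrium, K_c = [A₂B]²·[T]³ / ([L]·[J]³·[M₂Z₃]³) = 0.0248.
(0.00192)²·([T])³ / ((1.59)·(0.00256)³·(0.0175)³) = 0.0248
[T]³ = 9.62e-10 ⇒ [T] = 9.87e-4 M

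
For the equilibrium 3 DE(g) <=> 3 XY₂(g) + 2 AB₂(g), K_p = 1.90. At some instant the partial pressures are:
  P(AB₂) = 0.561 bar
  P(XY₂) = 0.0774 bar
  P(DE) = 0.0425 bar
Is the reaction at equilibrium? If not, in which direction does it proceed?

no net change (already at equilibrium)

Q_p = P(XY₂)³·P(AB₂)² / P(DE)³ = (0.0774)³·(0.561)² / (0.0425)³ = 1.90
Q_p = 1.90 = K_p, so the system is already at equilibrium.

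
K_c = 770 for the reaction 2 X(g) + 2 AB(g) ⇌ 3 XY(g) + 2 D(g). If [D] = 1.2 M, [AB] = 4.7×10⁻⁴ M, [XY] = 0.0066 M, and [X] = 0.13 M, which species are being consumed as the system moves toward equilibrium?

Q_c = [XY]³·[D]² / ([X]²·[AB]²) = (0.0066)³·(1.2)² / ((0.13)²·(4.7×10⁻⁴)²) = 110
Q_c = 110 < K_c = 770: net forward reaction.

X, AB (reactants)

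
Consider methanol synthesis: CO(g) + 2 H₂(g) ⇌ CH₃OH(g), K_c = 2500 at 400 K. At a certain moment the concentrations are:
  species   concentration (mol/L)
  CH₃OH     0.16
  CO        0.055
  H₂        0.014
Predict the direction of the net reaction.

Q_c = [CH₃OH] / ([CO]·[H₂]²) = (0.16) / ((0.055)·(0.014)²) = 15000
Q_c = 15000 > K_c = 2500, so the reverse reaction proceeds.

to the left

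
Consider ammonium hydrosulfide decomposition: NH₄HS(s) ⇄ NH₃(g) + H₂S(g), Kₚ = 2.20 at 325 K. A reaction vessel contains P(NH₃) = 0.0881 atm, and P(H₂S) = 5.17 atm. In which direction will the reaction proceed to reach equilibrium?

(NH₄HS is a pure solid — omitted from Qₚ.)
Qₚ = P(NH₃)·P(H₂S) = (0.0881)·(5.17) = 0.455
Qₚ = 0.455 < Kₚ = 2.20, so the forward reaction proceeds.

in the forward direction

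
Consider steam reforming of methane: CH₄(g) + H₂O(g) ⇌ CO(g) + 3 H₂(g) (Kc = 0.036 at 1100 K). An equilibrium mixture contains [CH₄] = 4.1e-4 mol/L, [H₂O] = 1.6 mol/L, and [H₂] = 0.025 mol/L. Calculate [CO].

At equilibrium, Kc = [CO]·[H₂]³ / ([CH₄]·[H₂O]) = 0.036.
([CO])·(0.025)³ / ((4.1e-4)·(1.6)) = 0.036
[CO] = 1.51 = 1.5 mol/L

[CO] = 1.5 mol/L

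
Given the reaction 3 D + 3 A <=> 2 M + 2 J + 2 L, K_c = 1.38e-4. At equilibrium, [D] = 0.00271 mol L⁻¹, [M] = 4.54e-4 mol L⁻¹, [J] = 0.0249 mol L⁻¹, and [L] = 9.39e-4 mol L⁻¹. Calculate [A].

At equilibrium, K_c = [M]²·[J]²·[L]² / ([D]³·[A]³) = 1.38e-4.
(4.54e-4)²·(0.0249)²·(9.39e-4)² / ((0.00271)³·([A])³) = 1.38e-4
[A]³ = 4.10e-5 ⇒ [A] = 0.0345 mol L⁻¹

[A] = 0.0345 mol L⁻¹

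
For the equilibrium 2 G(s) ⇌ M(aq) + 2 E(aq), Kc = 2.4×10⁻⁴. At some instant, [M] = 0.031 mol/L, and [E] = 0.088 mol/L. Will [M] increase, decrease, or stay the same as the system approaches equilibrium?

stay the same

(G is a pure solid — omitted from Qc.)
Qc = [M]·[E]² = (0.031)·(0.088)² = 2.4×10⁻⁴
Qc = 2.4×10⁻⁴ = Kc; the system is at equilibrium.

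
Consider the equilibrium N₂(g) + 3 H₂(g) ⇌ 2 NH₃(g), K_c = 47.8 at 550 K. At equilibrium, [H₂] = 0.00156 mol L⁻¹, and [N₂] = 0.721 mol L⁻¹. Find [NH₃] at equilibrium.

At equilibrium, K_c = [NH₃]² / ([N₂]·[H₂]³) = 47.8.
([NH₃])² / ((0.721)·(0.00156)³) = 47.8
[NH₃]² = 1.31e-7 ⇒ [NH₃] = 3.62e-4 mol L⁻¹

[NH₃] = 3.62e-4 mol L⁻¹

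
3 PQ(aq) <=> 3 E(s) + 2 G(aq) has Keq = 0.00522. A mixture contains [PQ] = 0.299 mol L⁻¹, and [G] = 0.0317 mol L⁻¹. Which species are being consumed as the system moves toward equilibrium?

(E is a pure solid — omitted from Q.)
Q = [G]² / [PQ]³ = (0.0317)² / (0.299)³ = 0.0376
Q = 0.0376 > Keq = 0.00522: net reverse reaction.

E, G (products)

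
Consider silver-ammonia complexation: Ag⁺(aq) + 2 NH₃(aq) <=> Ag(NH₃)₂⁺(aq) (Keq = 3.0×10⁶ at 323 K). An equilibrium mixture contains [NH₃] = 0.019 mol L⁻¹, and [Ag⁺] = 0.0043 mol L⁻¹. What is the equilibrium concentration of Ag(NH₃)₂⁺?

[Ag(NH₃)₂⁺] = 4.7 mol L⁻¹

At equilibrium, Keq = [Ag(NH₃)₂⁺] / ([Ag⁺]·[NH₃]²) = 3.0×10⁶.
([Ag(NH₃)₂⁺]) / ((0.0043)·(0.019)²) = 3.0×10⁶
[Ag(NH₃)₂⁺] = 4.66 = 4.7 mol L⁻¹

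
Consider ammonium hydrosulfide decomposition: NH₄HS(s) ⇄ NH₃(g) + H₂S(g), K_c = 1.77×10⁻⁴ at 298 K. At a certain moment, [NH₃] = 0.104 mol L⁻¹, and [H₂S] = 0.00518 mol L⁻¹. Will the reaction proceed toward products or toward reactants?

reverse (toward reactants)

(NH₄HS is a pure solid — omitted from Q_c.)
Q_c = [NH₃]·[H₂S] = (0.104)·(0.00518) = 5.39×10⁻⁴
Q_c = 5.39×10⁻⁴ > K_c = 1.77×10⁻⁴, so the reverse reaction proceeds.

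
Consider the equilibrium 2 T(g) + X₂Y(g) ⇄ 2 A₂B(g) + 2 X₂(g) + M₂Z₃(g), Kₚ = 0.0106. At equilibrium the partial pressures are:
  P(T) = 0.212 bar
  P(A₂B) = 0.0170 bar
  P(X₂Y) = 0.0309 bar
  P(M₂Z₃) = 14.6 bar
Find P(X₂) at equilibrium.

P(X₂) = 0.0591 bar

At equilibrium, Kₚ = P(A₂B)²·P(X₂)²·P(M₂Z₃) / (P(T)²·P(X₂Y)) = 0.0106.
(0.0170)²·(P(X₂))²·(14.6) / ((0.212)²·(0.0309)) = 0.0106
P(X₂)² = 0.00349 ⇒ P(X₂) = 0.0591 bar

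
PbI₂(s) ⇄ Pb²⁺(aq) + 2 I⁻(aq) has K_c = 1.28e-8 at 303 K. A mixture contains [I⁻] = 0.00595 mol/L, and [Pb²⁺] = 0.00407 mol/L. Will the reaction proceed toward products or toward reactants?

to the left

(PbI₂ is a pure solid — omitted from Q_c.)
Q_c = [Pb²⁺]·[I⁻]² = (0.00407)·(0.00595)² = 1.44e-7
Q_c = 1.44e-7 > K_c = 1.28e-8, so the reverse reaction proceeds.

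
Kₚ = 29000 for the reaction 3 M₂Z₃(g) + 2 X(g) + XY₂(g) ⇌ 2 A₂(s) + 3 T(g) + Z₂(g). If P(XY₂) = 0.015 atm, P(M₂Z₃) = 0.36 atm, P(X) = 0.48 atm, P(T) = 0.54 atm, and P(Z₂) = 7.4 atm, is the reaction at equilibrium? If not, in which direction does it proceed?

(A₂ is a pure solid — omitted from Qₚ.)
Qₚ = P(T)³·P(Z₂) / (P(M₂Z₃)³·P(X)²·P(XY₂)) = (0.54)³·(7.4) / ((0.36)³·(0.48)²·(0.015)) = 7200
Qₚ = 7200 < Kₚ = 29000, so the forward reaction proceeds.

in the forward direction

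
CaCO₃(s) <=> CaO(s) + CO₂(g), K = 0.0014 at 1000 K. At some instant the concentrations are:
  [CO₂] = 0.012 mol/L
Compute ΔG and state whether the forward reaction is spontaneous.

ΔG = 17.9 kJ/mol; the forward reaction is non-spontaneous

(CaCO₃, CaO are pure solids — omitted from Q.)
Q = [CO₂] = 0.0120
ΔG = RT ln(Q/K) = (8.314 J mol⁻¹ K⁻¹)(1000 K) × ln(0.0120/0.0014)
   = (8.314 kJ/mol)(2.148) = 17.9 kJ/mol
ΔG > 0, so the forward reaction is non-spontaneous (proceeds in reverse).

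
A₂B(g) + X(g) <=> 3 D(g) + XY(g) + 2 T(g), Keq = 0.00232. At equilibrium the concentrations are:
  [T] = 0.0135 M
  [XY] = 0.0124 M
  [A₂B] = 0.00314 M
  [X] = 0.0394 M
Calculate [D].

[D] = 0.503 M

At equilibrium, Keq = [D]³·[XY]·[T]² / ([A₂B]·[X]) = 0.00232.
([D])³·(0.0124)·(0.0135)² / ((0.00314)·(0.0394)) = 0.00232
[D]³ = 0.127 ⇒ [D] = 0.503 M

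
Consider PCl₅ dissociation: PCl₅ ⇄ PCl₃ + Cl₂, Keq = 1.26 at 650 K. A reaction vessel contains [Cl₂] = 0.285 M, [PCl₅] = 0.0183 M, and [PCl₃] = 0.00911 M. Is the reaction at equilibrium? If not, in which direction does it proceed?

Q = [PCl₃]·[Cl₂] / [PCl₅] = (0.00911)·(0.285) / (0.0183) = 0.142
Q = 0.142 < Keq = 1.26, so the forward reaction proceeds.

in the forward direction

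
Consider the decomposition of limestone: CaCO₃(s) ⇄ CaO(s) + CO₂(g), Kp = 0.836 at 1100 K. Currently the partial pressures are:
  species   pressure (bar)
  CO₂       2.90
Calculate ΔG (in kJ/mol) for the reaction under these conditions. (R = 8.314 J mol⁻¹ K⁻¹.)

(CaCO₃, CaO are pure solids — omitted from Qp.)
Qp = P(CO₂) = 2.90
ΔG = RT ln(Qp/Kp) = (8.314 J mol⁻¹ K⁻¹)(1100 K) × ln(2.90/0.836)
   = (9.145 kJ/mol)(1.244) = 11.4 kJ/mol
ΔG > 0, so the forward reaction is non-spontaneous (proceeds in reverse).

ΔG = 11.4 kJ/mol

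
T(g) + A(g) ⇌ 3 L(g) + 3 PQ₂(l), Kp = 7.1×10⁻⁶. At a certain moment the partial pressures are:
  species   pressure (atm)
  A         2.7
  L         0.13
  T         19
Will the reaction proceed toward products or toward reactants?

reverse (toward reactants)

(PQ₂ is a pure liquid — omitted from Qp.)
Qp = P(L)³ / (P(T)·P(A)) = (0.13)³ / ((19)·(2.7)) = 4.3×10⁻⁵
Qp = 4.3×10⁻⁵ > Kp = 7.1×10⁻⁶, so the reverse reaction proceeds.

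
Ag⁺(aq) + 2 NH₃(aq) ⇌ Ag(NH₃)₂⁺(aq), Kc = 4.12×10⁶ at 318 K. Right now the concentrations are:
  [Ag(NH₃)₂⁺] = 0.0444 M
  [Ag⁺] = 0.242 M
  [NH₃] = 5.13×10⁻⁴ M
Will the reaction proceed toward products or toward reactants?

forward (toward products)

Qc = [Ag(NH₃)₂⁺] / ([Ag⁺]·[NH₃]²) = (0.0444) / ((0.242)·(5.13×10⁻⁴)²) = 6.97×10⁵
Qc = 6.97×10⁵ < Kc = 4.12×10⁶, so the forward reaction proceeds.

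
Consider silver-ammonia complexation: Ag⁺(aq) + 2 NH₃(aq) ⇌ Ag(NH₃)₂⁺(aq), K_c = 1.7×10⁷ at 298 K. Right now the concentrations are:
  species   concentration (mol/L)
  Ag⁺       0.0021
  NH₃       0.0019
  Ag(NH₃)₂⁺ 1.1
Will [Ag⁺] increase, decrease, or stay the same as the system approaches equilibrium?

increase

Q_c = [Ag(NH₃)₂⁺] / ([Ag⁺]·[NH₃]²) = (1.1) / ((0.0021)·(0.0019)²) = 1.5×10⁸
Q_c = 1.5×10⁸ > K_c = 1.7×10⁷: net reverse reaction.
Ag⁺ is a reactant, so it increases.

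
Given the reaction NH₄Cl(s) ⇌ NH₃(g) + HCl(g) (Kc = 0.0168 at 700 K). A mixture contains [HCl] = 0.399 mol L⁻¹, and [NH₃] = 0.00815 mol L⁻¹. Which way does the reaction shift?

to the right

(NH₄Cl is a pure solid — omitted from Qc.)
Qc = [NH₃]·[HCl] = (0.00815)·(0.399) = 0.00325
Qc = 0.00325 < Kc = 0.0168, so the forward reaction proceeds.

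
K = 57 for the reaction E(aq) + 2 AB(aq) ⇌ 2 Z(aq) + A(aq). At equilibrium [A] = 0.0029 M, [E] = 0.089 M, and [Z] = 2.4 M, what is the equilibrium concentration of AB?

[AB] = 0.057 M

At equilibrium, K = [Z]²·[A] / ([E]·[AB]²) = 57.
(2.4)²·(0.0029) / ((0.089)·([AB])²) = 57
[AB]² = 0.00329 ⇒ [AB] = 0.057 M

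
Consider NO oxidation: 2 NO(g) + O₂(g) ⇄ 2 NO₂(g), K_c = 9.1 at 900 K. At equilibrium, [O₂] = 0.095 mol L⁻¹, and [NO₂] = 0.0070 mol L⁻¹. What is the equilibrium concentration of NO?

At equilibrium, K_c = [NO₂]² / ([NO]²·[O₂]) = 9.1.
(0.0070)² / (([NO])²·(0.095)) = 9.1
[NO]² = 5.67×10⁻⁵ ⇒ [NO] = 0.0075 mol L⁻¹

[NO] = 0.0075 mol L⁻¹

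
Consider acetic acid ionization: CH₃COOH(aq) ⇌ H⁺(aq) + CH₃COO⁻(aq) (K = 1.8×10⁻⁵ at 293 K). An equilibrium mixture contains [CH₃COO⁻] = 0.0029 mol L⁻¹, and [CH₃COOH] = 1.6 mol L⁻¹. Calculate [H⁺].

[H⁺] = 0.0099 mol L⁻¹

At equilibrium, K = [H⁺]·[CH₃COO⁻] / [CH₃COOH] = 1.8×10⁻⁵.
([H⁺])·(0.0029) / (1.6) = 1.8×10⁻⁵
[H⁺] = 0.00993 = 0.0099 mol L⁻¹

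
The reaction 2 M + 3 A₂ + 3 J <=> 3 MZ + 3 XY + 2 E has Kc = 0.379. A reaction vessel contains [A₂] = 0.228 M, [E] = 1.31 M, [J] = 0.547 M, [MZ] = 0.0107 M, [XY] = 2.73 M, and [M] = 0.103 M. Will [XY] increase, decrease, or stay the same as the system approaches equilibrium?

Qc = [MZ]³·[XY]³·[E]² / ([M]²·[A₂]³·[J]³) = (0.0107)³·(2.73)³·(1.31)² / ((0.103)²·(0.228)³·(0.547)³) = 2.08
Qc = 2.08 > Kc = 0.379: net reverse reaction.
XY is a product, so it decreases.

decrease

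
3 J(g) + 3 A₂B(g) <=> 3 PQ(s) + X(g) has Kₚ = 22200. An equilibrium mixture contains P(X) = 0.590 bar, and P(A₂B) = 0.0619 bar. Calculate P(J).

(PQ is a pure solid — omitted from Kₚ.)
At equilibrium, Kₚ = P(X) / (P(J)³·P(A₂B)³) = 22200.
(0.590) / ((P(J))³·(0.0619)³) = 22200
P(J)³ = 0.112 ⇒ P(J) = 0.482 bar

P(J) = 0.482 bar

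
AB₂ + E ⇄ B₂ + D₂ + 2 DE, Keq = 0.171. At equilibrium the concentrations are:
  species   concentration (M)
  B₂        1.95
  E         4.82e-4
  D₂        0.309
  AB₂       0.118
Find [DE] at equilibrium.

[DE] = 0.00402 M

At equilibrium, Keq = [B₂]·[D₂]·[DE]² / ([AB₂]·[E]) = 0.171.
(1.95)·(0.309)·([DE])² / ((0.118)·(4.82e-4)) = 0.171
[DE]² = 1.61e-5 ⇒ [DE] = 0.00402 M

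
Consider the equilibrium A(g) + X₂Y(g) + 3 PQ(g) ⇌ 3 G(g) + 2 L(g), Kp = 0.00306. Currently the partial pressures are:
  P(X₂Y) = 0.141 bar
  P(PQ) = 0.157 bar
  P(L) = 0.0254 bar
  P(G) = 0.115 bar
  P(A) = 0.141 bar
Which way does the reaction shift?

Qp = P(G)³·P(L)² / (P(A)·P(X₂Y)·P(PQ)³) = (0.115)³·(0.0254)² / ((0.141)·(0.141)·(0.157)³) = 0.0128
Qp = 0.0128 > Kp = 0.00306, so the reverse reaction proceeds.

reverse (toward reactants)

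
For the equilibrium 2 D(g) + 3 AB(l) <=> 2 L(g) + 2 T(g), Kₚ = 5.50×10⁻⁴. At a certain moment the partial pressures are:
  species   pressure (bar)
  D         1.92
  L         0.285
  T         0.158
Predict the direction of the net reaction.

at equilibrium

(AB is a pure liquid — omitted from Qₚ.)
Qₚ = P(L)²·P(T)² / P(D)² = (0.285)²·(0.158)² / (1.92)² = 5.50×10⁻⁴
Qₚ = 5.50×10⁻⁴ = Kₚ, so the system is already at equilibrium.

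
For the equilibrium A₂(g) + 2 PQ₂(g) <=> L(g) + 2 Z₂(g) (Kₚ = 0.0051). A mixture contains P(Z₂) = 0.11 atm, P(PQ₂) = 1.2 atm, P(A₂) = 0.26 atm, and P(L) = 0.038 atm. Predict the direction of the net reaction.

Qₚ = P(L)·P(Z₂)² / (P(A₂)·P(PQ₂)²) = (0.038)·(0.11)² / ((0.26)·(1.2)²) = 0.0012
Qₚ = 0.0012 < Kₚ = 0.0051, so the forward reaction proceeds.

to the right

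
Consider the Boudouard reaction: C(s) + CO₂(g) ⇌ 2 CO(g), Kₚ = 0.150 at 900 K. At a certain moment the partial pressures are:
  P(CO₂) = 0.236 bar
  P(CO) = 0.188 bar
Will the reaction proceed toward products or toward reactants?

no net change (already at equilibrium)

(C is a pure solid — omitted from Qₚ.)
Qₚ = P(CO)² / P(CO₂) = (0.188)² / (0.236) = 0.150
Qₚ = 0.150 = Kₚ, so the system is already at equilibrium.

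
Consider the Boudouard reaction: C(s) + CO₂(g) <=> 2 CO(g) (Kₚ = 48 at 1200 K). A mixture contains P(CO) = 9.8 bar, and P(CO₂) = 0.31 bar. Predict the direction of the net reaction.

(C is a pure solid — omitted from Qₚ.)
Qₚ = P(CO)² / P(CO₂) = (9.8)² / (0.31) = 310
Qₚ = 310 > Kₚ = 48, so the reverse reaction proceeds.

toward reactants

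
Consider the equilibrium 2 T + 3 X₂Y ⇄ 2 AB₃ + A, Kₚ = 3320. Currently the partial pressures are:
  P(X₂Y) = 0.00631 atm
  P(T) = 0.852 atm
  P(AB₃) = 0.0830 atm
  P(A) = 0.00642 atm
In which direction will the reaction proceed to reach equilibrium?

Qₚ = P(AB₃)²·P(A) / (P(T)²·P(X₂Y)³) = (0.0830)²·(0.00642) / ((0.852)²·(0.00631)³) = 243
Qₚ = 243 < Kₚ = 3320, so the forward reaction proceeds.

toward products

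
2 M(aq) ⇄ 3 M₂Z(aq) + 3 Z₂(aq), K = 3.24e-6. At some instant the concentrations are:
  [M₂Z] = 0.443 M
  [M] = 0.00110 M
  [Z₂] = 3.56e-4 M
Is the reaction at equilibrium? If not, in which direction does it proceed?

Q = [M₂Z]³·[Z₂]³ / [M]² = (0.443)³·(3.56e-4)³ / (0.00110)² = 3.24e-6
Q = 3.24e-6 = K, so the system is already at equilibrium.

at equilibrium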